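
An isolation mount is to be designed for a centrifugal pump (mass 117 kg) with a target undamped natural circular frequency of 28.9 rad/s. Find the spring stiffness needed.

97700 N/m

k = m·ω_n² = 117 × 28.90² = 117 × 835.2 = 97720 N/m.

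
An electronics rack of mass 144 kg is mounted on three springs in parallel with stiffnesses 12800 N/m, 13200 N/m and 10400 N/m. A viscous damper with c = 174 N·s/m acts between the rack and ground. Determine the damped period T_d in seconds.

Parallel springs add: k_eq = 12800 + 13200 + 10400 = 36400 N/m.
ω_n = √(k_eq/m) = √(36400/144) = 15.90 rad/s.
Critical damping c_c = 2√(k_eq·m) = 2√(36400 × 144) = 4579 N·s/m, so ζ = c/c_c = 174/4579 = 0.03800.
ω_d = ω_n√(1 − ζ²) = 15.90 × √(1 − 0.00144) = 15.89 rad/s.
T_d = 2π/ω_d = 0.3955 s.

0.395 s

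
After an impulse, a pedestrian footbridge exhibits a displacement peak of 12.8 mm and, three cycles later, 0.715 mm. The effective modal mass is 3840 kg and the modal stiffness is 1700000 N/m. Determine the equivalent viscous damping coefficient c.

Logarithmic decrement δ = (1/n)·ln(x₀/x_n) = (1/3)·ln(12.8/0.715) = (1/3)·ln(17.90) = 0.9616.
ζ = δ/√(4π² + δ²) = 0.9616/√(39.48 + 0.925) = 0.9616/6.356 = 0.1513.
c = ζ · 2√(km) = 0.1513 × 2√(1700000 × 3840) = 0.1513 × 161600 = 24450 N·s/m.

24400 N·s/m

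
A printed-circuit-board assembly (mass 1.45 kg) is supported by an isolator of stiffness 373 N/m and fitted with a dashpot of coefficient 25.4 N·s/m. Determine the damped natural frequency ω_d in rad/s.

13.4 rad/s

ω_n = √(k/m) = √(373.0/1.45) = 16.04 rad/s.
Critical damping c_c = 2√(k·m) = 2√(373.0 × 1.45) = 46.51 N·s/m, so ζ = c/c_c = 25.4/46.51 = 0.5461.
ω_d = ω_n√(1 − ζ²) = 16.04 × √(1 − 0.298) = 13.44 rad/s.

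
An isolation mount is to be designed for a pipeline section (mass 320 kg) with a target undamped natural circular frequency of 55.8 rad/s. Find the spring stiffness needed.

k = m·ω_n² = 320 × 55.80² = 320 × 3114 = 996400 N/m.

996000 N/m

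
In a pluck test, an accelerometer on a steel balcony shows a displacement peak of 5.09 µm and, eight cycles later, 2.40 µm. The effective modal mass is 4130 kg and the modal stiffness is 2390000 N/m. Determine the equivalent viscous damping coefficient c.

2970 N·s/m

Logarithmic decrement δ = (1/n)·ln(x₀/x_n) = (1/8)·ln(5.09/2.40) = (1/8)·ln(2.121) = 0.09398.
ζ = δ/√(4π² + δ²) = 0.09398/√(39.48 + 0.00883) = 0.09398/6.284 = 0.01496.
c = ζ · 2√(km) = 0.01496 × 2√(2390000 × 4130) = 0.01496 × 198700 = 2972 N·s/m.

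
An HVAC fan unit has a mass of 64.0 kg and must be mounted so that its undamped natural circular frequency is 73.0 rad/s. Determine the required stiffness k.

k = m·ω_n² = 64.0 × 73.00² = 64.0 × 5329 = 341100 N/m.

341000 N/m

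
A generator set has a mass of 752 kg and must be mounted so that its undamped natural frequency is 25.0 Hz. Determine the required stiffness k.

18600000 N/m

ω_n = 2πf_n = 2π × 25.0 = 157.1 rad/s.
k = m·ω_n² = 752 × 157.1² = 752 × 24670 = 18550000 N/m.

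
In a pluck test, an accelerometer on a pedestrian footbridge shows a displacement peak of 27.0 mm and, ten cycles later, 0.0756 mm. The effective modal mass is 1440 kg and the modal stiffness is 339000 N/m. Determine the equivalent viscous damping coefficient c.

4120 N·s/m

Logarithmic decrement δ = (1/n)·ln(x₀/x_n) = (1/10)·ln(27.0/0.0756) = (1/10)·ln(357.1) = 0.5878.
ζ = δ/√(4π² + δ²) = 0.5878/√(39.48 + 0.346) = 0.5878/6.311 = 0.09315.
c = ζ · 2√(km) = 0.09315 × 2√(339000 × 1440) = 0.09315 × 44190 = 4116 N·s/m.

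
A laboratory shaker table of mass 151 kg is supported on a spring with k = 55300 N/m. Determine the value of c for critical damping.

c_c = 2√(k·m) = 2√(55300 × 151) = 2 × 2890 = 5779 N·s/m.

5780 N·s/m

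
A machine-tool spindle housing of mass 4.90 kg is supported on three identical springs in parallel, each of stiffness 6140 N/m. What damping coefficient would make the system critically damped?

Parallel springs add: k_eq = 3 × 6140 = 18420 N/m.
c_c = 2√(k_eq·m) = 2√(18420 × 4.90) = 2 × 300.4 = 600.9 N·s/m.

601 N·s/m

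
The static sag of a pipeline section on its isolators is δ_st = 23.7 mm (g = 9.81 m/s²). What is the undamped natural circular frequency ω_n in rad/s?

20.3 rad/s

ω_n = √(g/δ_st) = √(9.81/0.0237) = √413.9 = 20.35 rad/s.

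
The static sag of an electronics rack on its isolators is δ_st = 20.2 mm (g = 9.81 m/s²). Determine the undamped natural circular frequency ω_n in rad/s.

ω_n = √(g/δ_st) = √(9.81/0.0202) = √485.6 = 22.04 rad/s.

22.0 rad/s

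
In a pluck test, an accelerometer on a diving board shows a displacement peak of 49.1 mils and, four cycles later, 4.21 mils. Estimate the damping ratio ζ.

Logarithmic decrement δ = (1/n)·ln(x₀/x_n) = (1/4)·ln(49.1/4.21) = (1/4)·ln(11.66) = 0.6141.
ζ = δ/√(4π² + δ²) = 0.6141/√(39.48 + 0.377) = 0.6141/6.313 = 0.09727.

0.0973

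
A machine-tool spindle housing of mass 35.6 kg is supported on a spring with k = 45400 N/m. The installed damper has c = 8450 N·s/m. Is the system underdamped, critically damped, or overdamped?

overdamped

c_c = 2√(k·m) = 2543 N·s/m; ζ = c/c_c = 8450/2543 = 3.32.
Since ζ > 1 the system is overdamped.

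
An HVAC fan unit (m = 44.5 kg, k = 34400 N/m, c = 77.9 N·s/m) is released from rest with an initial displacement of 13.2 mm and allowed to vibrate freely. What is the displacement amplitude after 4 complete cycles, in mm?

5.98 mm

ζ = c/(2√(km)) = 77.9/(2√(34400 × 44.5)) = 77.9/2475 = 0.03148.
Logarithmic decrement δ = 2πζ/√(1 − ζ²) = 2π × 0.03148/√(1 − 0.000991) = 0.1979.
After n cycles, x_n/x₀ = e^(−nδ), so x_4 = 13.2 × e^(−4 × 0.1979) = 13.2 × 0.4531 = 5.981 mm.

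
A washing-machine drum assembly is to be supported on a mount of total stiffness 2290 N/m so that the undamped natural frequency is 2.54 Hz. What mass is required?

8.99 kg

ω_n = 2πf_n = 2π × 2.54 = 15.96 rad/s.
m = k/ω_n² = 2290/15.96² = 2290/254.7 = 8.991 kg.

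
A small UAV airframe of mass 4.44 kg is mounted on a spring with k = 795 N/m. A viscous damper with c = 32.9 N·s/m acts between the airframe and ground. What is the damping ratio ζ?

0.277

ω_n = √(k/m) = √(795.0/4.44) = 13.38 rad/s.
Critical damping c_c = 2√(k·m) = 2√(795.0 × 4.44) = 118.8 N·s/m, so ζ = c/c_c = 32.9/118.8 = 0.2769.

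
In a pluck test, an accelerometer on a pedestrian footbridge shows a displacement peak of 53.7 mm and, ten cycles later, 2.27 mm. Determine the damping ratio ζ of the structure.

Logarithmic decrement δ = (1/n)·ln(x₀/x_n) = (1/10)·ln(53.7/2.27) = (1/10)·ln(23.66) = 0.3164.
ζ = δ/√(4π² + δ²) = 0.3164/√(39.48 + 0.100) = 0.3164/6.291 = 0.05029.

0.0503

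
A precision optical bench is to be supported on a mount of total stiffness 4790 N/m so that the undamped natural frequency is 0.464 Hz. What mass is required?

ω_n = 2πf_n = 2π × 0.464 = 2.915 rad/s.
m = k/ω_n² = 4790/2.915² = 4790/8.500 = 563.6 kg.

564 kg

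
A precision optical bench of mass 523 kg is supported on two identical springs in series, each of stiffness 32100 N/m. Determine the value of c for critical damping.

5790 N·s/m

Series springs: 1/k_eq = 2/32100, so k_eq = 32100/2 = 16050 N/m.
c_c = 2√(k_eq·m) = 2√(16050 × 523) = 2 × 2897 = 5795 N·s/m.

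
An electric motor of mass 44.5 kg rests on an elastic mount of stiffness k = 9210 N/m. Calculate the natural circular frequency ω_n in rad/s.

14.4 rad/s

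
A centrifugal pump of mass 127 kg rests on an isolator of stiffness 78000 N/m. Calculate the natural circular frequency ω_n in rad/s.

ω_n = √(k/m) = √(78000/127) = √614.2 = 24.78 rad/s.

24.8 rad/s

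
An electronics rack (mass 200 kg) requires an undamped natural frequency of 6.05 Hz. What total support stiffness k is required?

289000 N/m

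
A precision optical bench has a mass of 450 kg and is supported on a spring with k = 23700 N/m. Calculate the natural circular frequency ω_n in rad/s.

ω_n = √(k/m) = √(23700/450) = √52.67 = 7.257 rad/s.

7.26 rad/s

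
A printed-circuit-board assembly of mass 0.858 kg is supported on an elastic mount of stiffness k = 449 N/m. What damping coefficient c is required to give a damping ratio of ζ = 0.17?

c_c = 2√(k·m) = 2√(449.0 × 0.858) = 39.26 N·s/m.
c = ζ·c_c = 0.17 × 39.26 = 6.673 N·s/m.

6.67 N·s/m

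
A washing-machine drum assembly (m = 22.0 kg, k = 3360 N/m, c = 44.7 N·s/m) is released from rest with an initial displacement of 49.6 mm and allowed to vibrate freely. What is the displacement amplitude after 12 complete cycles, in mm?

0.0988 mm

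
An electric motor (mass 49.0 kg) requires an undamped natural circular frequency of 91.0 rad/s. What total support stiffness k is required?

406000 N/m

k = m·ω_n² = 49.0 × 91.00² = 49.0 × 8281 = 405800 N/m.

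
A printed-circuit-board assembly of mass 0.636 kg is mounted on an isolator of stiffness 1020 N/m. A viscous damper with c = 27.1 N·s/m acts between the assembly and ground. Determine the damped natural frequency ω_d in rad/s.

33.9 rad/s

ω_n = √(k/m) = √(1020/0.636) = 40.05 rad/s.
Critical damping c_c = 2√(k·m) = 2√(1020 × 0.636) = 50.94 N·s/m, so ζ = c/c_c = 27.1/50.94 = 0.5320.
ω_d = ω_n√(1 − ζ²) = 40.05 × √(1 − 0.283) = 33.91 rad/s.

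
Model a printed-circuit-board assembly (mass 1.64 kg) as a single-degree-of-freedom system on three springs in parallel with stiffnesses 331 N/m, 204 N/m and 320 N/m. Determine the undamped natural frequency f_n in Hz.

3.63 Hz

Parallel springs add: k_eq = 331 + 204 + 320 = 855.0 N/m.
ω_n = √(k_eq/m) = √(855.0/1.64) = √521.3 = 22.83 rad/s.
f_n = ω_n/(2π) = 22.83/6.283 = 3.634 Hz.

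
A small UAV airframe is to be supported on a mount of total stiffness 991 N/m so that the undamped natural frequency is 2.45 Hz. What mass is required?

4.18 kg

ω_n = 2πf_n = 2π × 2.45 = 15.39 rad/s.
m = k/ω_n² = 991/15.39² = 991/237.0 = 4.182 kg.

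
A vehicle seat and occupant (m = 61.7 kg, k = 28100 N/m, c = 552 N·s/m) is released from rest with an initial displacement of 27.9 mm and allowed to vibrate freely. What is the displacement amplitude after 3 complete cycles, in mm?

0.491 mm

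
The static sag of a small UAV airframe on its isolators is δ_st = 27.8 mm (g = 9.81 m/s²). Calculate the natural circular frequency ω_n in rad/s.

ω_n = √(g/δ_st) = √(9.81/0.0278) = √352.9 = 18.79 rad/s.

18.8 rad/s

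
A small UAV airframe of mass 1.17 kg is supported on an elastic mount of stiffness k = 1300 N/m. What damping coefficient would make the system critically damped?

78.0 N·s/m

c_c = 2√(k·m) = 2√(1300 × 1.17) = 2 × 39.00 = 78.00 N·s/m.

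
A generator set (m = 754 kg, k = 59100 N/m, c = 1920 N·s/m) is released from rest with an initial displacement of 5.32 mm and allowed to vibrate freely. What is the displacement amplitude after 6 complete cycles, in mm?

ζ = c/(2√(km)) = 1920/(2√(59100 × 754)) = 1920/13350 = 0.1438.
Logarithmic decrement δ = 2πζ/√(1 − ζ²) = 2π × 0.1438/√(1 − 0.0207) = 0.9131.
After n cycles, x_n/x₀ = e^(−nδ), so x_6 = 5.32 × e^(−6 × 0.9131) = 5.32 × 0.004176 = 0.02221 mm.

0.0222 mm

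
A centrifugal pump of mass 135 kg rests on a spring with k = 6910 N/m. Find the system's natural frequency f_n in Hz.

1.14 Hz

ω_n = √(k/m) = √(6910/135) = √51.19 = 7.154 rad/s.
f_n = ω_n/(2π) = 7.154/6.283 = 1.139 Hz.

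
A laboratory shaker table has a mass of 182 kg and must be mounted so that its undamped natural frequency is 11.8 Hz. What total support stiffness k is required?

ω_n = 2πf_n = 2π × 11.8 = 74.14 rad/s.
k = m·ω_n² = 182 × 74.14² = 182 × 5497 = 1000000 N/m.

1000000 N/m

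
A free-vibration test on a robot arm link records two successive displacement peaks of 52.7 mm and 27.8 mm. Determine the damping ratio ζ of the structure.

Logarithmic decrement δ = (1/n)·ln(x₀/x_n) = (1/1)·ln(52.7/27.8) = (1/1)·ln(1.896) = 0.6396.
ζ = δ/√(4π² + δ²) = 0.6396/√(39.48 + 0.409) = 0.6396/6.316 = 0.1013.

0.101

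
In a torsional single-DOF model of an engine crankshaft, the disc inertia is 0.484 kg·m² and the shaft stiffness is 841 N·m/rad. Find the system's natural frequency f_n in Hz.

ω_n = √(k_t/J) = √(841/0.484) = √1738 = 41.68 rad/s.
f_n = ω_n/(2π) = 41.68/6.283 = 6.634 Hz.

6.63 Hz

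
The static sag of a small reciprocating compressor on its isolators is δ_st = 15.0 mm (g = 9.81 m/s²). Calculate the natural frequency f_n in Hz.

ω_n = √(g/δ_st) = √(9.81/0.0150) = √654.0 = 25.57 rad/s.
f_n = ω_n/(2π) = 25.57/6.283 = 4.070 Hz.

4.07 Hz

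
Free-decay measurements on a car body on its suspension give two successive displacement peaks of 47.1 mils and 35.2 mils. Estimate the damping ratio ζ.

0.0463

Logarithmic decrement δ = (1/n)·ln(x₀/x_n) = (1/1)·ln(47.1/35.2) = (1/1)·ln(1.338) = 0.2912.
ζ = δ/√(4π² + δ²) = 0.2912/√(39.48 + 0.0848) = 0.2912/6.290 = 0.04630.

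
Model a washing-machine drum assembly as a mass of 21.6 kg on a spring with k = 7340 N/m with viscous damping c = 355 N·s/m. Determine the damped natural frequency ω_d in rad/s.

16.5 rad/s

ω_n = √(k/m) = √(7340/21.6) = 18.43 rad/s.
Critical damping c_c = 2√(k·m) = 2√(7340 × 21.6) = 796.4 N·s/m, so ζ = c/c_c = 355/796.4 = 0.4458.
ω_d = ω_n√(1 − ζ²) = 18.43 × √(1 − 0.199) = 16.50 rad/s.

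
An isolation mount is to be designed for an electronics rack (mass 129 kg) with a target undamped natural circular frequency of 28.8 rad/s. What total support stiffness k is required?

107000 N/m

k = m·ω_n² = 129 × 28.80² = 129 × 829.4 = 107000 N/m.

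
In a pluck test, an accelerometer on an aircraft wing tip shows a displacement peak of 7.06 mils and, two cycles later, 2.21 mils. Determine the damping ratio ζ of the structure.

Logarithmic decrement δ = (1/n)·ln(x₀/x_n) = (1/2)·ln(7.06/2.21) = (1/2)·ln(3.195) = 0.5807.
ζ = δ/√(4π² + δ²) = 0.5807/√(39.48 + 0.337) = 0.5807/6.310 = 0.09203.

0.0920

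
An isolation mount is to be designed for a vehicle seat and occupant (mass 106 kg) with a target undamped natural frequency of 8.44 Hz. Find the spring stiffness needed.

ω_n = 2πf_n = 2π × 8.44 = 53.03 rad/s.
k = m·ω_n² = 106 × 53.03² = 106 × 2812 = 298100 N/m.

298000 N/m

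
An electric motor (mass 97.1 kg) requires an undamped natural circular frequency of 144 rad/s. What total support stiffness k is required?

k = m·ω_n² = 97.1 × 144.0² = 97.1 × 20740 = 2013000 N/m.

2010000 N/m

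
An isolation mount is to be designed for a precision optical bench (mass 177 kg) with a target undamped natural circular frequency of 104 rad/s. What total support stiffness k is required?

1910000 N/m

k = m·ω_n² = 177 × 104.0² = 177 × 10820 = 1914000 N/m.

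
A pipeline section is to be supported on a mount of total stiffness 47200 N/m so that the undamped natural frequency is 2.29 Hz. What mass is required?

ω_n = 2πf_n = 2π × 2.29 = 14.39 rad/s.
m = k/ω_n² = 47200/14.39² = 47200/207.0 = 228.0 kg.

228 kg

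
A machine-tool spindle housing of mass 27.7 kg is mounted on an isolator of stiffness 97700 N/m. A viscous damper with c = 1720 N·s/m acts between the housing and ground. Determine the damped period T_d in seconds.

ω_n = √(k/m) = √(97700/27.7) = 59.39 rad/s.
Critical damping c_c = 2√(k·m) = 2√(97700 × 27.7) = 3290 N·s/m, so ζ = c/c_c = 1720/3290 = 0.5228.
ω_d = ω_n√(1 − ζ²) = 59.39 × √(1 − 0.273) = 50.63 rad/s.
T_d = 2π/ω_d = 0.1241 s.

0.124 s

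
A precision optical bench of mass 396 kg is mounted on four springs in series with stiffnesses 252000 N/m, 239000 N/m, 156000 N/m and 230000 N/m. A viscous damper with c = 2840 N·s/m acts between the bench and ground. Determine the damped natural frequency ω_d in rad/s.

Series springs: 1/k_eq = 1/252000 + 1/239000 + 1/156000 + 1/230000 = 1.891×10^-5, so k_eq = 52880 N/m.
ω_n = √(k_eq/m) = √(52880/396) = 11.56 rad/s.
Critical damping c_c = 2√(k_eq·m) = 2√(52880 × 396) = 9152 N·s/m, so ζ = c/c_c = 2840/9152 = 0.3103.
ω_d = ω_n√(1 − ζ²) = 11.56 × √(1 − 0.0963) = 10.99 rad/s.

11.0 rad/s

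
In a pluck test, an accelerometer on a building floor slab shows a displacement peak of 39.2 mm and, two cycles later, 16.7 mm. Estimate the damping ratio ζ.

Logarithmic decrement δ = (1/n)·ln(x₀/x_n) = (1/2)·ln(39.2/16.7) = (1/2)·ln(2.347) = 0.4266.
ζ = δ/√(4π² + δ²) = 0.4266/√(39.48 + 0.182) = 0.4266/6.298 = 0.06774.

0.0677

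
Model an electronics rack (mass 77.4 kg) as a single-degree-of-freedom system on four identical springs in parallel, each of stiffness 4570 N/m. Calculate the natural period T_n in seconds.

0.409 s

Parallel springs add: k_eq = 4 × 4570 = 18280 N/m.
ω_n = √(k_eq/m) = √(18280/77.4) = √236.2 = 15.37 rad/s.
T_n = 2π/ω_n = 6.283/15.37 = 0.4088 s.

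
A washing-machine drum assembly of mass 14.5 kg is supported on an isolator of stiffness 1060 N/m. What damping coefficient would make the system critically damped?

248 N·s/m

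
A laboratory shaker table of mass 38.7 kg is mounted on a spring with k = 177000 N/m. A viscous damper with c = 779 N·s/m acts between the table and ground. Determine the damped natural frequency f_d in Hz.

ω_n = √(k/m) = √(177000/38.7) = 67.63 rad/s.
Critical damping c_c = 2√(k·m) = 2√(177000 × 38.7) = 5234 N·s/m, so ζ = c/c_c = 779/5234 = 0.1488.
ω_d = ω_n√(1 − ζ²) = 67.63 × √(1 − 0.0221) = 66.88 rad/s.
f_d = ω_d/(2π) = 10.64 Hz.

10.6 Hz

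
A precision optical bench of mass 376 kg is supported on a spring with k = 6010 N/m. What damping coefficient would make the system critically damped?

3010 N·s/m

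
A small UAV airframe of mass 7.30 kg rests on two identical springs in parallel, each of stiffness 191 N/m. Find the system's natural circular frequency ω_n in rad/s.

Parallel springs add: k_eq = 2 × 191 = 382.0 N/m.
ω_n = √(k_eq/m) = √(382.0/7.30) = √52.33 = 7.234 rad/s.

7.23 rad/s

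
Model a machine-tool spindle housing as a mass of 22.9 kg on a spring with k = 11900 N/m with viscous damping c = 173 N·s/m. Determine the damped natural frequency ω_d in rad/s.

ω_n = √(k/m) = √(11900/22.9) = 22.80 rad/s.
Critical damping c_c = 2√(k·m) = 2√(11900 × 22.9) = 1044 N·s/m, so ζ = c/c_c = 173/1044 = 0.1657.
ω_d = ω_n√(1 − ζ²) = 22.80 × √(1 − 0.0275) = 22.48 rad/s.

22.5 rad/s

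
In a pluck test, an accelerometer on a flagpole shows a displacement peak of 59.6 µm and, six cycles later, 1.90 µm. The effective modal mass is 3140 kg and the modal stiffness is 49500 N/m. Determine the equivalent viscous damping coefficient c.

Logarithmic decrement δ = (1/n)·ln(x₀/x_n) = (1/6)·ln(59.6/1.90) = (1/6)·ln(31.37) = 0.5743.
ζ = δ/√(4π² + δ²) = 0.5743/√(39.48 + 0.330) = 0.5743/6.309 = 0.09102.
c = ζ · 2√(km) = 0.09102 × 2√(49500 × 3140) = 0.09102 × 24930 = 2270 N·s/m.

2270 N·s/m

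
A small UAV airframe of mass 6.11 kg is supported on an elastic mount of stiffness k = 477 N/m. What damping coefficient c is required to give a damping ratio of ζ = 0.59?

c_c = 2√(k·m) = 2√(477.0 × 6.11) = 108.0 N·s/m.
c = ζ·c_c = 0.59 × 108.0 = 63.70 N·s/m.

63.7 N·s/m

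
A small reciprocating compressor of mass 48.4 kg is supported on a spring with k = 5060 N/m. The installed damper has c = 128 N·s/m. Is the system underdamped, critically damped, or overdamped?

c_c = 2√(k·m) = 989.8 N·s/m; ζ = c/c_c = 128/989.8 = 0.129.
Since ζ < 1 the system is underdamped.

underdamped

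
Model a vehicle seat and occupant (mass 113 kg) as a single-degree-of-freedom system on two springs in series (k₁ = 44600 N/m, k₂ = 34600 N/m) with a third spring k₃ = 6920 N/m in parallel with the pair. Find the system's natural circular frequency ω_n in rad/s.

15.3 rad/s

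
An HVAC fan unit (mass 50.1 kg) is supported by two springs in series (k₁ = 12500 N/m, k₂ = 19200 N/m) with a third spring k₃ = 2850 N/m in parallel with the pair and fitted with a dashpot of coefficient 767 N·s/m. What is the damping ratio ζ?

Series pair: k_s = k₁k₂/(k₁+k₂) = (12500)(19200)/(12500 + 19200) = 7571 N/m. In parallel with k₃: k_eq = 7571 + 2850 = 10420 N/m.
ω_n = √(k_eq/m) = √(10420/50.1) = 14.42 rad/s.
Critical damping c_c = 2√(k_eq·m) = 2√(10420 × 50.1) = 1445 N·s/m, so ζ = c/c_c = 767/1445 = 0.5308.

0.531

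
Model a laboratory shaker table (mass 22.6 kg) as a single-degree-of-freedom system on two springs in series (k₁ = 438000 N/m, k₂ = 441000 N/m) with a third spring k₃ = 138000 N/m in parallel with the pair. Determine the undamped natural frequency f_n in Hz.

20.0 Hz

Series pair: k_s = k₁k₂/(k₁+k₂) = (438000)(441000)/(438000 + 441000) = 219700 N/m. In parallel with k₃: k_eq = 219700 + 138000 = 357700 N/m.
ω_n = √(k_eq/m) = √(357700/22.6) = √15830 = 125.8 rad/s.
f_n = ω_n/(2π) = 125.8/6.283 = 20.02 Hz.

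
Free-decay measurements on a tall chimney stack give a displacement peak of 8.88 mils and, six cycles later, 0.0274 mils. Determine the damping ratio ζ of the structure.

0.152

Logarithmic decrement δ = (1/n)·ln(x₀/x_n) = (1/6)·ln(8.88/0.0274) = (1/6)·ln(324.1) = 0.9635.
ζ = δ/√(4π² + δ²) = 0.9635/√(39.48 + 0.928) = 0.9635/6.357 = 0.1516.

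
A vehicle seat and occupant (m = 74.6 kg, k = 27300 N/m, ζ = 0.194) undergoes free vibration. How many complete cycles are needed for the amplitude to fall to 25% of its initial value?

Logarithmic decrement δ = 2πζ/√(1 − ζ²) = 2π × 0.1940/√(1 − 0.0376) = 1.243.
x_n/x₀ = e^(−nδ) ≤ 0.25; take ln: n ≥ ln(1/0.25)/δ = 1.386/1.243 = 1.116.
So 2 complete cycles are required.

2 cycles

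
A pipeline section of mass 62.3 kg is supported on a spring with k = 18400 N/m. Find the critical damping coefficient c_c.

2140 N·s/m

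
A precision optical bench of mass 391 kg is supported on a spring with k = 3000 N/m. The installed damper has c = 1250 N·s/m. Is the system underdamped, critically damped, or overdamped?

underdamped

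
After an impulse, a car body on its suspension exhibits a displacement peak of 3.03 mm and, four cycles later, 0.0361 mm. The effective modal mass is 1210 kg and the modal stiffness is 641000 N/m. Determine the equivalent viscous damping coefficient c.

9670 N·s/m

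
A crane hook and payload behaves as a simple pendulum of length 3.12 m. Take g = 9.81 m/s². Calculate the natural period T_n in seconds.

3.54 s

For a simple pendulum ω_n = √(g/L) = √(9.81/3.12) = √3.144 = 1.773 rad/s.
T_n = 2π/ω_n = 6.283/1.773 = 3.543 s.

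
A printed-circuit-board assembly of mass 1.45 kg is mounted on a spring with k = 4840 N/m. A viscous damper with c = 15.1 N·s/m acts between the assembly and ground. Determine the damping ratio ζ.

ω_n = √(k/m) = √(4840/1.45) = 57.77 rad/s.
Critical damping c_c = 2√(k·m) = 2√(4840 × 1.45) = 167.5 N·s/m, so ζ = c/c_c = 15.1/167.5 = 0.09012.

0.0901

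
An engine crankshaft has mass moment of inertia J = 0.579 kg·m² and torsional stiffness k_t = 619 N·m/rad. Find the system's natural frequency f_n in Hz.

5.20 Hz

ω_n = √(k_t/J) = √(619/0.579) = √1069 = 32.70 rad/s.
f_n = ω_n/(2π) = 32.70/6.283 = 5.204 Hz.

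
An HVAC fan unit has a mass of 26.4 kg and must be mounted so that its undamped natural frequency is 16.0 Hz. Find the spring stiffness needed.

267000 N/m

ω_n = 2πf_n = 2π × 16.0 = 100.5 rad/s.
k = m·ω_n² = 26.4 × 100.5² = 26.4 × 10110 = 266800 N/m.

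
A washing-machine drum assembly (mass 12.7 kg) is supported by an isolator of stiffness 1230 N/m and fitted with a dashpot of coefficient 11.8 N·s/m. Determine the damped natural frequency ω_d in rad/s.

9.83 rad/s

ω_n = √(k/m) = √(1230/12.7) = 9.841 rad/s.
Critical damping c_c = 2√(k·m) = 2√(1230 × 12.7) = 250.0 N·s/m, so ζ = c/c_c = 11.8/250.0 = 0.04721.
ω_d = ω_n√(1 − ζ²) = 9.841 × √(1 − 0.00223) = 9.830 rad/s.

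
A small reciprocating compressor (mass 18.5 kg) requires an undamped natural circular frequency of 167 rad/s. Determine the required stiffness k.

k = m·ω_n² = 18.5 × 167.0² = 18.5 × 27890 = 515900 N/m.

516000 N/m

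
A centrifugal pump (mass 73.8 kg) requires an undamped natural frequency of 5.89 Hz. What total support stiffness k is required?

101000 N/m

ω_n = 2πf_n = 2π × 5.89 = 37.01 rad/s.
k = m·ω_n² = 73.8 × 37.01² = 73.8 × 1370 = 101100 N/m.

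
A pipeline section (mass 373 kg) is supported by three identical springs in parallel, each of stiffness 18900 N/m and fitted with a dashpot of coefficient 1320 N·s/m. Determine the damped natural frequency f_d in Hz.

1.94 Hz

Parallel springs add: k_eq = 3 × 18900 = 56700 N/m.
ω_n = √(k_eq/m) = √(56700/373) = 12.33 rad/s.
Critical damping c_c = 2√(k_eq·m) = 2√(56700 × 373) = 9198 N·s/m, so ζ = c/c_c = 1320/9198 = 0.1435.
ω_d = ω_n√(1 − ζ²) = 12.33 × √(1 − 0.0206) = 12.20 rad/s.
f_d = ω_d/(2π) = 1.942 Hz.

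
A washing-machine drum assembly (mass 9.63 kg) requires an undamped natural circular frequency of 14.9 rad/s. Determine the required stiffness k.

2140 N/m

k = m·ω_n² = 9.63 × 14.90² = 9.63 × 222.0 = 2138 N/m.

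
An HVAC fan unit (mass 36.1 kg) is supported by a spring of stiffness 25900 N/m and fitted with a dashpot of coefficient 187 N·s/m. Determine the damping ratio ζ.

0.0967

ω_n = √(k/m) = √(25900/36.1) = 26.79 rad/s.
Critical damping c_c = 2√(k·m) = 2√(25900 × 36.1) = 1934 N·s/m, so ζ = c/c_c = 187/1934 = 0.09670.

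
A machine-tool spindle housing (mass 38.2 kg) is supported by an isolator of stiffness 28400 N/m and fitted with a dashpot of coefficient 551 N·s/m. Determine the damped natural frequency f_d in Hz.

4.19 Hz

ω_n = √(k/m) = √(28400/38.2) = 27.27 rad/s.
Critical damping c_c = 2√(k·m) = 2√(28400 × 38.2) = 2083 N·s/m, so ζ = c/c_c = 551/2083 = 0.2645.
ω_d = ω_n√(1 − ζ²) = 27.27 × √(1 − 0.0700) = 26.30 rad/s.
f_d = ω_d/(2π) = 4.185 Hz.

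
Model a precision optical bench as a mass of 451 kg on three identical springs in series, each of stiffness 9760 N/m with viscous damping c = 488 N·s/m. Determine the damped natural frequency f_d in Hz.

0.419 Hz

Series springs: 1/k_eq = 3/9760, so k_eq = 9760/3 = 3253 N/m.
ω_n = √(k_eq/m) = √(3253/451) = 2.686 rad/s.
Critical damping c_c = 2√(k_eq·m) = 2√(3253 × 451) = 2423 N·s/m, so ζ = c/c_c = 488/2423 = 0.2014.
ω_d = ω_n√(1 − ζ²) = 2.686 × √(1 − 0.0406) = 2.631 rad/s.
f_d = ω_d/(2π) = 0.4187 Hz.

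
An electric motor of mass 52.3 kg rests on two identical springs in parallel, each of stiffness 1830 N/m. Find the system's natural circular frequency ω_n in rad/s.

8.37 rad/s

Parallel springs add: k_eq = 2 × 1830 = 3660 N/m.
ω_n = √(k_eq/m) = √(3660/52.3) = √69.98 = 8.365 rad/s.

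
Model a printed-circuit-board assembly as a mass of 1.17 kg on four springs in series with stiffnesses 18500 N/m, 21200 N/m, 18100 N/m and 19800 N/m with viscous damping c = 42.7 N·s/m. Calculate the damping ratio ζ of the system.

0.284

Series springs: 1/k_eq = 1/18500 + 1/21200 + 1/18100 + 1/19800 = 0.0002070, so k_eq = 4831 N/m.
ω_n = √(k_eq/m) = √(4831/1.17) = 64.26 rad/s.
Critical damping c_c = 2√(k_eq·m) = 2√(4831 × 1.17) = 150.4 N·s/m, so ζ = c/c_c = 42.7/150.4 = 0.2840.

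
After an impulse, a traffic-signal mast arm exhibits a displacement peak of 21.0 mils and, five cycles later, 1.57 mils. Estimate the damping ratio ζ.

0.0823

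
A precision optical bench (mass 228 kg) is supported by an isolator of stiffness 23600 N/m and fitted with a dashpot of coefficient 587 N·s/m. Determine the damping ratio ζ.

ω_n = √(k/m) = √(23600/228) = 10.17 rad/s.
Critical damping c_c = 2√(k·m) = 2√(23600 × 228) = 4639 N·s/m, so ζ = c/c_c = 587/4639 = 0.1265.

0.127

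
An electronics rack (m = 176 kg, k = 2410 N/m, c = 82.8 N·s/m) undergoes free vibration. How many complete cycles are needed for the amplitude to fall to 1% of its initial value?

ζ = c/(2√(km)) = 82.8/(2√(2410 × 176)) = 82.8/1303 = 0.06357.
Logarithmic decrement δ = 2πζ/√(1 − ζ²) = 2π × 0.06357/√(1 − 0.00404) = 0.4002.
x_n/x₀ = e^(−nδ) ≤ 0.01; take ln: n ≥ ln(1/0.01)/δ = 4.605/0.4002 = 11.51.
So 12 complete cycles are required.

12 cycles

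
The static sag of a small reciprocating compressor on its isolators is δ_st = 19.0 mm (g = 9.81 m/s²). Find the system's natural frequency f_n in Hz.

ω_n = √(g/δ_st) = √(9.81/0.0190) = √516.3 = 22.72 rad/s.
f_n = ω_n/(2π) = 22.72/6.283 = 3.616 Hz.

3.62 Hz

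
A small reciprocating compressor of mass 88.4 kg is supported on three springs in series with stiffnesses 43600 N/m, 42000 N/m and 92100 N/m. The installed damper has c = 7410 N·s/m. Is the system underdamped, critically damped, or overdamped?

Series springs: 1/k_eq = 1/43600 + 1/42000 + 1/92100 = 5.760×10^-5, so k_eq = 17360 N/m.
c_c = 2√(k_eq·m) = 2478 N·s/m; ζ = c/c_c = 7410/2478 = 2.99.
Since ζ > 1 the system is overdamped.

overdamped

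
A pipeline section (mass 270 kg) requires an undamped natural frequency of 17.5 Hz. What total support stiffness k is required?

ω_n = 2πf_n = 2π × 17.5 = 110.0 rad/s.
k = m·ω_n² = 270 × 110.0² = 270 × 12090 = 3264000 N/m.

3260000 N/m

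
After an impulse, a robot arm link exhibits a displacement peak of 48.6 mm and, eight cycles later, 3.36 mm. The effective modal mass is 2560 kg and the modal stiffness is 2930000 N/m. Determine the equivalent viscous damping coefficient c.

9190 N·s/m

Logarithmic decrement δ = (1/n)·ln(x₀/x_n) = (1/8)·ln(48.6/3.36) = (1/8)·ln(14.46) = 0.3340.
ζ = δ/√(4π² + δ²) = 0.3340/√(39.48 + 0.112) = 0.3340/6.292 = 0.05308.
c = ζ · 2√(km) = 0.05308 × 2√(2930000 × 2560) = 0.05308 × 173200 = 9194 N·s/m.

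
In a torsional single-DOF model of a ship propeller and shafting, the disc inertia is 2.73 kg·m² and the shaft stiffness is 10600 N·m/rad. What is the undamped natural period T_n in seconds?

0.101 s

ω_n = √(k_t/J) = √(10600/2.73) = √3883 = 62.31 rad/s.
T_n = 2π/ω_n = 6.283/62.31 = 0.1008 s.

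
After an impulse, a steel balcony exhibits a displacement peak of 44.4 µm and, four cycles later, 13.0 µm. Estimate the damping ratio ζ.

0.0488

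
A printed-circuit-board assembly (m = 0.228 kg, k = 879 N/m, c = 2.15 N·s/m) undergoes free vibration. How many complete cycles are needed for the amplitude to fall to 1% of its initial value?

10 cycles

ζ = c/(2√(km)) = 2.15/(2√(879 × 0.228)) = 2.15/28.31 = 0.07594.
Logarithmic decrement δ = 2πζ/√(1 − ζ²) = 2π × 0.07594/√(1 − 0.00577) = 0.4785.
x_n/x₀ = e^(−nδ) ≤ 0.01; take ln: n ≥ ln(1/0.01)/δ = 4.605/0.4785 = 9.624.
So 10 complete cycles are required.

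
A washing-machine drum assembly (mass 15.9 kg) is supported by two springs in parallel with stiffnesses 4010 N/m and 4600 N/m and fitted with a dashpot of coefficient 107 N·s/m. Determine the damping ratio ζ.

0.145

Parallel springs add: k_eq = 4010 + 4600 = 8610 N/m.
ω_n = √(k_eq/m) = √(8610/15.9) = 23.27 rad/s.
Critical damping c_c = 2√(k_eq·m) = 2√(8610 × 15.9) = 740.0 N·s/m, so ζ = c/c_c = 107/740.0 = 0.1446.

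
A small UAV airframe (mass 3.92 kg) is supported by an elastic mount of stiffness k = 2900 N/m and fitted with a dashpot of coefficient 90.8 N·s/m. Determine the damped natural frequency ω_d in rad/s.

ω_n = √(k/m) = √(2900/3.92) = 27.20 rad/s.
Critical damping c_c = 2√(k·m) = 2√(2900 × 3.92) = 213.2 N·s/m, so ζ = c/c_c = 90.8/213.2 = 0.4258.
ω_d = ω_n√(1 − ζ²) = 27.20 × √(1 − 0.181) = 24.61 rad/s.

24.6 rad/s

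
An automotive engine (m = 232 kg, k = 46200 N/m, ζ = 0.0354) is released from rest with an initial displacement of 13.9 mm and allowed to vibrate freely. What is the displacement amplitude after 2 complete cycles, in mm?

8.91 mm

Logarithmic decrement δ = 2πζ/√(1 − ζ²) = 2π × 0.03540/√(1 − 0.00125) = 0.2226.
After n cycles, x_n/x₀ = e^(−nδ), so x_2 = 13.9 × e^(−2 × 0.2226) = 13.9 × 0.6407 = 8.906 mm.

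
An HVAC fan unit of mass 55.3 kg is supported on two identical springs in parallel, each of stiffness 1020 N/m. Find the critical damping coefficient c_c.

672 N·s/m

Parallel springs add: k_eq = 2 × 1020 = 2040 N/m.
c_c = 2√(k_eq·m) = 2√(2040 × 55.3) = 2 × 335.9 = 671.7 N·s/m.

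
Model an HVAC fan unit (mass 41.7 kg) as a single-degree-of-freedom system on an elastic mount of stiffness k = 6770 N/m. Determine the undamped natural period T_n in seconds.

ω_n = √(k/m) = √(6770/41.7) = √162.4 = 12.74 rad/s.
T_n = 2π/ω_n = 6.283/12.74 = 0.4931 s.

0.493 s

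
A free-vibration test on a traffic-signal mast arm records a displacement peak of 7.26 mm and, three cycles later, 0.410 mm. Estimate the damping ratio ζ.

0.151

Logarithmic decrement δ = (1/n)·ln(x₀/x_n) = (1/3)·ln(7.26/0.410) = (1/3)·ln(17.71) = 0.9580.
ζ = δ/√(4π² + δ²) = 0.9580/√(39.48 + 0.918) = 0.9580/6.356 = 0.1507.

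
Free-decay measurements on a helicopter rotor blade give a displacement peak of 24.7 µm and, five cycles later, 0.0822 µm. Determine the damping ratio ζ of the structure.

0.179

Logarithmic decrement δ = (1/n)·ln(x₀/x_n) = (1/5)·ln(24.7/0.0822) = (1/5)·ln(300.5) = 1.141.
ζ = δ/√(4π² + δ²) = 1.141/√(39.48 + 1.30) = 1.141/6.386 = 0.1787.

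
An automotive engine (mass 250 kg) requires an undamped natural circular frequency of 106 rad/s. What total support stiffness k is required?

2810000 N/m

k = m·ω_n² = 250 × 106.0² = 250 × 11240 = 2809000 N/m.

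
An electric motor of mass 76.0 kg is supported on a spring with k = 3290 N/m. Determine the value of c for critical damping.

1000 N·s/m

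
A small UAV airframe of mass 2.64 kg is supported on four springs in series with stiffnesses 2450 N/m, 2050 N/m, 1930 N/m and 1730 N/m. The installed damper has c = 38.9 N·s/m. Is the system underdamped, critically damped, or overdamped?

Series springs: 1/k_eq = 1/2450 + 1/2050 + 1/1930 + 1/1730 = 0.001992, so k_eq = 502.0 N/m.
c_c = 2√(k_eq·m) = 72.81 N·s/m; ζ = c/c_c = 38.9/72.81 = 0.534.
Since ζ < 1 the system is underdamped.

underdamped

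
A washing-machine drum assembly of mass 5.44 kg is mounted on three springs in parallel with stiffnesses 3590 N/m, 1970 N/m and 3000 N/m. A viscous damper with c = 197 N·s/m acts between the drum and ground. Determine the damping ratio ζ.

Parallel springs add: k_eq = 3590 + 1970 + 3000 = 8560 N/m.
ω_n = √(k_eq/m) = √(8560/5.44) = 39.67 rad/s.
Critical damping c_c = 2√(k_eq·m) = 2√(8560 × 5.44) = 431.6 N·s/m, so ζ = c/c_c = 197/431.6 = 0.4565.

0.456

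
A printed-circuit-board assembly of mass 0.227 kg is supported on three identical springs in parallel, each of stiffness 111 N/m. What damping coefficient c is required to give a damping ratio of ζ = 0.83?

14.4 N·s/m

Parallel springs add: k_eq = 3 × 111 = 333.0 N/m.
c_c = 2√(k_eq·m) = 2√(333.0 × 0.227) = 17.39 N·s/m.
c = ζ·c_c = 0.83 × 17.39 = 14.43 N·s/m.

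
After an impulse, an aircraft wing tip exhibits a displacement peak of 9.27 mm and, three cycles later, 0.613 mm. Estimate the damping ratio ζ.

0.143

Logarithmic decrement δ = (1/n)·ln(x₀/x_n) = (1/3)·ln(9.27/0.613) = (1/3)·ln(15.12) = 0.9054.
ζ = δ/√(4π² + δ²) = 0.9054/√(39.48 + 0.820) = 0.9054/6.348 = 0.1426.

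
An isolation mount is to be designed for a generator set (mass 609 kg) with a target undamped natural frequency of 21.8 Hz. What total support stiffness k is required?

ω_n = 2πf_n = 2π × 21.8 = 137.0 rad/s.
k = m·ω_n² = 609 × 137.0² = 609 × 18760 = 11430000 N/m.

11400000 N/m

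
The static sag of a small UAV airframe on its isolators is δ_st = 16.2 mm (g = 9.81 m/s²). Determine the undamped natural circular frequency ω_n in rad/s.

ω_n = √(g/δ_st) = √(9.81/0.0162) = √605.6 = 24.61 rad/s.

24.6 rad/s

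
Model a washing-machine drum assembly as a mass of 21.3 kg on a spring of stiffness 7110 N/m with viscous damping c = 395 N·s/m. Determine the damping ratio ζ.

0.508

ω_n = √(k/m) = √(7110/21.3) = 18.27 rad/s.
Critical damping c_c = 2√(k·m) = 2√(7110 × 21.3) = 778.3 N·s/m, so ζ = c/c_c = 395/778.3 = 0.5075.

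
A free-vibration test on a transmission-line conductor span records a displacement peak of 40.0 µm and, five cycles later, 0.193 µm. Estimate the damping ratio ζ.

Logarithmic decrement δ = (1/n)·ln(x₀/x_n) = (1/5)·ln(40.0/0.193) = (1/5)·ln(207.3) = 1.067.
ζ = δ/√(4π² + δ²) = 1.067/√(39.48 + 1.14) = 1.067/6.373 = 0.1674.

0.167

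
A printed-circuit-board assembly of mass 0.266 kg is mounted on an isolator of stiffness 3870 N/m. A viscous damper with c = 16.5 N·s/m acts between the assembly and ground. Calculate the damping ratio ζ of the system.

0.257

ω_n = √(k/m) = √(3870/0.266) = 120.6 rad/s.
Critical damping c_c = 2√(k·m) = 2√(3870 × 0.266) = 64.17 N·s/m, so ζ = c/c_c = 16.5/64.17 = 0.2571.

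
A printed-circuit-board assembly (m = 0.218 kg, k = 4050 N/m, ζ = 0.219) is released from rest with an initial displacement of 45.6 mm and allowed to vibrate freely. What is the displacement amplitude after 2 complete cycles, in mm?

2.72 mm

Logarithmic decrement δ = 2πζ/√(1 − ζ²) = 2π × 0.2190/√(1 − 0.0480) = 1.410.
After n cycles, x_n/x₀ = e^(−nδ), so x_2 = 45.6 × e^(−2 × 1.410) = 45.6 × 0.05958 = 2.717 mm.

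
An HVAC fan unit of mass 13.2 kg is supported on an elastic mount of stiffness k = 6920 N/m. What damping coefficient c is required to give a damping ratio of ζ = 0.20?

c_c = 2√(k·m) = 2√(6920 × 13.2) = 604.5 N·s/m.
c = ζ·c_c = 0.20 × 604.5 = 120.9 N·s/m.

121 N·s/m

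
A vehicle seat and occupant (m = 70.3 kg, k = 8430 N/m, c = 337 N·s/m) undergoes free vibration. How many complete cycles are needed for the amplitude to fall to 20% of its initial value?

2 cycles

ζ = c/(2√(km)) = 337/(2√(8430 × 70.3)) = 337/1540 = 0.2189.
Logarithmic decrement δ = 2πζ/√(1 − ζ²) = 2π × 0.2189/√(1 − 0.0479) = 1.409.
x_n/x₀ = e^(−nδ) ≤ 0.2; take ln: n ≥ ln(1/0.2)/δ = 1.609/1.409 = 1.142.
So 2 complete cycles are required.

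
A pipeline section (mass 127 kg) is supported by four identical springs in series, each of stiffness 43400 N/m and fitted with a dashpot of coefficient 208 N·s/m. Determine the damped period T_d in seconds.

Series springs: 1/k_eq = 4/43400, so k_eq = 43400/4 = 10850 N/m.
ω_n = √(k_eq/m) = √(10850/127) = 9.243 rad/s.
Critical damping c_c = 2√(k_eq·m) = 2√(10850 × 127) = 2348 N·s/m, so ζ = c/c_c = 208/2348 = 0.08860.
ω_d = ω_n√(1 − ζ²) = 9.243 × √(1 − 0.00785) = 9.207 rad/s.
T_d = 2π/ω_d = 0.6825 s.

0.682 s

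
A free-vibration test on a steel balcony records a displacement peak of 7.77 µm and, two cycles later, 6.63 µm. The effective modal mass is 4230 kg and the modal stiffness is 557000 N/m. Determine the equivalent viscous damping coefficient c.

Logarithmic decrement δ = (1/n)·ln(x₀/x_n) = (1/2)·ln(7.77/6.63) = (1/2)·ln(1.172) = 0.07933.
ζ = δ/√(4π² + δ²) = 0.07933/√(39.48 + 0.00629) = 0.07933/6.284 = 0.01263.
c = ζ · 2√(km) = 0.01263 × 2√(557000 × 4230) = 0.01263 × 97080 = 1226 N·s/m.

1230 N·s/m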